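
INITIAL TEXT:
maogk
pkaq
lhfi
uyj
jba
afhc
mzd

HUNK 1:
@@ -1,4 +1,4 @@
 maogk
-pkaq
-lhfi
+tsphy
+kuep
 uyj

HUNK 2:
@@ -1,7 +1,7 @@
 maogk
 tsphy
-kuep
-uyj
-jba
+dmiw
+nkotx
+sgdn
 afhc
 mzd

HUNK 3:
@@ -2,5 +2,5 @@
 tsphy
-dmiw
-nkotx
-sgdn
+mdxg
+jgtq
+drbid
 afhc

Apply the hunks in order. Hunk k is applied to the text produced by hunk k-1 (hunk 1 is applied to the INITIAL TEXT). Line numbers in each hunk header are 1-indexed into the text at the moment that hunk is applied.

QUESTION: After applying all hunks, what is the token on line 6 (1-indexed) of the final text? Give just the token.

Hunk 1: at line 1 remove [pkaq,lhfi] add [tsphy,kuep] -> 7 lines: maogk tsphy kuep uyj jba afhc mzd
Hunk 2: at line 1 remove [kuep,uyj,jba] add [dmiw,nkotx,sgdn] -> 7 lines: maogk tsphy dmiw nkotx sgdn afhc mzd
Hunk 3: at line 2 remove [dmiw,nkotx,sgdn] add [mdxg,jgtq,drbid] -> 7 lines: maogk tsphy mdxg jgtq drbid afhc mzd
Final line 6: afhc

Answer: afhc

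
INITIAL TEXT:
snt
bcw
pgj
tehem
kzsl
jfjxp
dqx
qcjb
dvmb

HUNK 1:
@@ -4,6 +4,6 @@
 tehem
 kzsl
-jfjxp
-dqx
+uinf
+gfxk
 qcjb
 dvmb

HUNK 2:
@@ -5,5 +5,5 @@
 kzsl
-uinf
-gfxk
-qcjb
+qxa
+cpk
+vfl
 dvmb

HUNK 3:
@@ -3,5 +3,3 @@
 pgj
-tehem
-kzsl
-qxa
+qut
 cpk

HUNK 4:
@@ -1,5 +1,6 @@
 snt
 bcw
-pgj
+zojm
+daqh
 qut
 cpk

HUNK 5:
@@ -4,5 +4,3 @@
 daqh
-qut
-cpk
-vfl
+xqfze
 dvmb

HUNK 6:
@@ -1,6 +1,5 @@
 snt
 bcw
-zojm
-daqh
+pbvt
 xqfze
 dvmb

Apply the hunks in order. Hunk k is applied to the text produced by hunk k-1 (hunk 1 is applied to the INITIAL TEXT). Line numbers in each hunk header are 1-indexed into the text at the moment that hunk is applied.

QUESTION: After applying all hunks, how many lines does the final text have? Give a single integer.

Answer: 5

Derivation:
Hunk 1: at line 4 remove [jfjxp,dqx] add [uinf,gfxk] -> 9 lines: snt bcw pgj tehem kzsl uinf gfxk qcjb dvmb
Hunk 2: at line 5 remove [uinf,gfxk,qcjb] add [qxa,cpk,vfl] -> 9 lines: snt bcw pgj tehem kzsl qxa cpk vfl dvmb
Hunk 3: at line 3 remove [tehem,kzsl,qxa] add [qut] -> 7 lines: snt bcw pgj qut cpk vfl dvmb
Hunk 4: at line 1 remove [pgj] add [zojm,daqh] -> 8 lines: snt bcw zojm daqh qut cpk vfl dvmb
Hunk 5: at line 4 remove [qut,cpk,vfl] add [xqfze] -> 6 lines: snt bcw zojm daqh xqfze dvmb
Hunk 6: at line 1 remove [zojm,daqh] add [pbvt] -> 5 lines: snt bcw pbvt xqfze dvmb
Final line count: 5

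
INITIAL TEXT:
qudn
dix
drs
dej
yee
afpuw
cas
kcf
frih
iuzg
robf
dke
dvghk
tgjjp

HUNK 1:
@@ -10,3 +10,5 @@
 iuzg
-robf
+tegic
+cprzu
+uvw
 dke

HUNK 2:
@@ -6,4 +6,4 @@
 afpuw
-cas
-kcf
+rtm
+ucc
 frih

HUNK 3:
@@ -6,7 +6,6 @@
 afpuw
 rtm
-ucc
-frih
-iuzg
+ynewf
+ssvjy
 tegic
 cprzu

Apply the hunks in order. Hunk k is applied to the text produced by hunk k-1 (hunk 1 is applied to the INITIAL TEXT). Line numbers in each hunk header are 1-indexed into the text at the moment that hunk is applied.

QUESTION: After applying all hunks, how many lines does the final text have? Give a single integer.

Hunk 1: at line 10 remove [robf] add [tegic,cprzu,uvw] -> 16 lines: qudn dix drs dej yee afpuw cas kcf frih iuzg tegic cprzu uvw dke dvghk tgjjp
Hunk 2: at line 6 remove [cas,kcf] add [rtm,ucc] -> 16 lines: qudn dix drs dej yee afpuw rtm ucc frih iuzg tegic cprzu uvw dke dvghk tgjjp
Hunk 3: at line 6 remove [ucc,frih,iuzg] add [ynewf,ssvjy] -> 15 lines: qudn dix drs dej yee afpuw rtm ynewf ssvjy tegic cprzu uvw dke dvghk tgjjp
Final line count: 15

Answer: 15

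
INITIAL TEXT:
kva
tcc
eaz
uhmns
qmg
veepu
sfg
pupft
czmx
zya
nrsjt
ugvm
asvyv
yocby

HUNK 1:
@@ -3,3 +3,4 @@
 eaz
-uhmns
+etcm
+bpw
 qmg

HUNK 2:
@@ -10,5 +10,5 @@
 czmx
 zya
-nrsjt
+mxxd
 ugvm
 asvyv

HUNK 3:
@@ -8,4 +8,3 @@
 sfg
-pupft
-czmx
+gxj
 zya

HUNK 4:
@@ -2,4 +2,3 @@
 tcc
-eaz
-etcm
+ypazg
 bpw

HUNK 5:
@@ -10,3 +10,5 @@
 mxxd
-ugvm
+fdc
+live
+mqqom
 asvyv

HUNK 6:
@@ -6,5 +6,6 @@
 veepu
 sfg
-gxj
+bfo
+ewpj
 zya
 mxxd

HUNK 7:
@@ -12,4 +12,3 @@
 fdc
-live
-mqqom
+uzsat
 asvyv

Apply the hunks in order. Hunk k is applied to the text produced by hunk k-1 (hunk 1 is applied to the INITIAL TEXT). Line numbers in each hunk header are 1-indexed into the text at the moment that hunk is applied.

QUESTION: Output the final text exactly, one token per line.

Answer: kva
tcc
ypazg
bpw
qmg
veepu
sfg
bfo
ewpj
zya
mxxd
fdc
uzsat
asvyv
yocby

Derivation:
Hunk 1: at line 3 remove [uhmns] add [etcm,bpw] -> 15 lines: kva tcc eaz etcm bpw qmg veepu sfg pupft czmx zya nrsjt ugvm asvyv yocby
Hunk 2: at line 10 remove [nrsjt] add [mxxd] -> 15 lines: kva tcc eaz etcm bpw qmg veepu sfg pupft czmx zya mxxd ugvm asvyv yocby
Hunk 3: at line 8 remove [pupft,czmx] add [gxj] -> 14 lines: kva tcc eaz etcm bpw qmg veepu sfg gxj zya mxxd ugvm asvyv yocby
Hunk 4: at line 2 remove [eaz,etcm] add [ypazg] -> 13 lines: kva tcc ypazg bpw qmg veepu sfg gxj zya mxxd ugvm asvyv yocby
Hunk 5: at line 10 remove [ugvm] add [fdc,live,mqqom] -> 15 lines: kva tcc ypazg bpw qmg veepu sfg gxj zya mxxd fdc live mqqom asvyv yocby
Hunk 6: at line 6 remove [gxj] add [bfo,ewpj] -> 16 lines: kva tcc ypazg bpw qmg veepu sfg bfo ewpj zya mxxd fdc live mqqom asvyv yocby
Hunk 7: at line 12 remove [live,mqqom] add [uzsat] -> 15 lines: kva tcc ypazg bpw qmg veepu sfg bfo ewpj zya mxxd fdc uzsat asvyv yocby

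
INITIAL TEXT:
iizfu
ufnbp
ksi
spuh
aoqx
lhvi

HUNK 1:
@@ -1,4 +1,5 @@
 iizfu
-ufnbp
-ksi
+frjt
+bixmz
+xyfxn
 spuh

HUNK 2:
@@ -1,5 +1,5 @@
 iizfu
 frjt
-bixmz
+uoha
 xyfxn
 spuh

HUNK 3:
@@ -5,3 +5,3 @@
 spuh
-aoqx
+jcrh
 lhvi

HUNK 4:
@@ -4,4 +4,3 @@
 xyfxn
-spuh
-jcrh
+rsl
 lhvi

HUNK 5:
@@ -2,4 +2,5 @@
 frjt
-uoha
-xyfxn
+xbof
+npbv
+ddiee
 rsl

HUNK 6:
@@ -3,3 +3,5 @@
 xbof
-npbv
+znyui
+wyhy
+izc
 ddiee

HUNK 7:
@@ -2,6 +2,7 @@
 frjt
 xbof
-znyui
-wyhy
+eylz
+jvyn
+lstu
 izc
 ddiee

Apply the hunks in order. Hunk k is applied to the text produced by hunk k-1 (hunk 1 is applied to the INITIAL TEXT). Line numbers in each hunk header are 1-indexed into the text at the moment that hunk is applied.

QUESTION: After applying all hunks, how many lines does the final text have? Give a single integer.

Hunk 1: at line 1 remove [ufnbp,ksi] add [frjt,bixmz,xyfxn] -> 7 lines: iizfu frjt bixmz xyfxn spuh aoqx lhvi
Hunk 2: at line 1 remove [bixmz] add [uoha] -> 7 lines: iizfu frjt uoha xyfxn spuh aoqx lhvi
Hunk 3: at line 5 remove [aoqx] add [jcrh] -> 7 lines: iizfu frjt uoha xyfxn spuh jcrh lhvi
Hunk 4: at line 4 remove [spuh,jcrh] add [rsl] -> 6 lines: iizfu frjt uoha xyfxn rsl lhvi
Hunk 5: at line 2 remove [uoha,xyfxn] add [xbof,npbv,ddiee] -> 7 lines: iizfu frjt xbof npbv ddiee rsl lhvi
Hunk 6: at line 3 remove [npbv] add [znyui,wyhy,izc] -> 9 lines: iizfu frjt xbof znyui wyhy izc ddiee rsl lhvi
Hunk 7: at line 2 remove [znyui,wyhy] add [eylz,jvyn,lstu] -> 10 lines: iizfu frjt xbof eylz jvyn lstu izc ddiee rsl lhvi
Final line count: 10

Answer: 10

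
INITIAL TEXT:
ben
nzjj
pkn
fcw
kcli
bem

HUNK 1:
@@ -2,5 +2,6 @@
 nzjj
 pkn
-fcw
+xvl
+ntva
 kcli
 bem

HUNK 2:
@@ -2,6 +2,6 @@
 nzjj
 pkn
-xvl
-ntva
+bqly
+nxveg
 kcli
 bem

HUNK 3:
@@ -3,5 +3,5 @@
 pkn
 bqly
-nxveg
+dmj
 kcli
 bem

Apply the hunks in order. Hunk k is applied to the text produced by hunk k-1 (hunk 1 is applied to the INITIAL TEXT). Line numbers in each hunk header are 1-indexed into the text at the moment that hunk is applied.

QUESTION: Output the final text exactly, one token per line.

Hunk 1: at line 2 remove [fcw] add [xvl,ntva] -> 7 lines: ben nzjj pkn xvl ntva kcli bem
Hunk 2: at line 2 remove [xvl,ntva] add [bqly,nxveg] -> 7 lines: ben nzjj pkn bqly nxveg kcli bem
Hunk 3: at line 3 remove [nxveg] add [dmj] -> 7 lines: ben nzjj pkn bqly dmj kcli bem

Answer: ben
nzjj
pkn
bqly
dmj
kcli
bem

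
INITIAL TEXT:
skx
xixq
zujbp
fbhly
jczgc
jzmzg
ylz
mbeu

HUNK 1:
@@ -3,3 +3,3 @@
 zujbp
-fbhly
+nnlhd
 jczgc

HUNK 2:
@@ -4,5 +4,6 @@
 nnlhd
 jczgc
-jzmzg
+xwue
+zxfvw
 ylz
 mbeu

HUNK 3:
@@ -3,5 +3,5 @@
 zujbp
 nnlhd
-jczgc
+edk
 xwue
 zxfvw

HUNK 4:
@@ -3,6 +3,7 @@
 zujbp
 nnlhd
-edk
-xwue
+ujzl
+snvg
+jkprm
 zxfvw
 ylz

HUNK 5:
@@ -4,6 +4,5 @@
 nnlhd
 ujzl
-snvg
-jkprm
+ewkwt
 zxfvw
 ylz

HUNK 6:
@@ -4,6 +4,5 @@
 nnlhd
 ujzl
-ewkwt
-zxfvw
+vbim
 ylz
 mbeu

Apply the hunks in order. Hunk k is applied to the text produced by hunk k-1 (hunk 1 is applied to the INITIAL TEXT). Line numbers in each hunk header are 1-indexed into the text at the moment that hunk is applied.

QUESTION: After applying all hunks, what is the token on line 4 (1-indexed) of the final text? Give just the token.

Hunk 1: at line 3 remove [fbhly] add [nnlhd] -> 8 lines: skx xixq zujbp nnlhd jczgc jzmzg ylz mbeu
Hunk 2: at line 4 remove [jzmzg] add [xwue,zxfvw] -> 9 lines: skx xixq zujbp nnlhd jczgc xwue zxfvw ylz mbeu
Hunk 3: at line 3 remove [jczgc] add [edk] -> 9 lines: skx xixq zujbp nnlhd edk xwue zxfvw ylz mbeu
Hunk 4: at line 3 remove [edk,xwue] add [ujzl,snvg,jkprm] -> 10 lines: skx xixq zujbp nnlhd ujzl snvg jkprm zxfvw ylz mbeu
Hunk 5: at line 4 remove [snvg,jkprm] add [ewkwt] -> 9 lines: skx xixq zujbp nnlhd ujzl ewkwt zxfvw ylz mbeu
Hunk 6: at line 4 remove [ewkwt,zxfvw] add [vbim] -> 8 lines: skx xixq zujbp nnlhd ujzl vbim ylz mbeu
Final line 4: nnlhd

Answer: nnlhd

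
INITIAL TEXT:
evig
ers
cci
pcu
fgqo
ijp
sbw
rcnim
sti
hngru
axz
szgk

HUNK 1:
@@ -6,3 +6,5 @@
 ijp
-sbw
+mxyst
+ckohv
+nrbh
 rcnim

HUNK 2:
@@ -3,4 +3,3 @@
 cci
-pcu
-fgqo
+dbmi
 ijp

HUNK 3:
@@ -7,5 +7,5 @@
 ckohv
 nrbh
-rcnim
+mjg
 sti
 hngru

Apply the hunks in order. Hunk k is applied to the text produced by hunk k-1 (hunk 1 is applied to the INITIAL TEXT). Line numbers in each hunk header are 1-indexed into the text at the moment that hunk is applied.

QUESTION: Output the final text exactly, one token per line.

Answer: evig
ers
cci
dbmi
ijp
mxyst
ckohv
nrbh
mjg
sti
hngru
axz
szgk

Derivation:
Hunk 1: at line 6 remove [sbw] add [mxyst,ckohv,nrbh] -> 14 lines: evig ers cci pcu fgqo ijp mxyst ckohv nrbh rcnim sti hngru axz szgk
Hunk 2: at line 3 remove [pcu,fgqo] add [dbmi] -> 13 lines: evig ers cci dbmi ijp mxyst ckohv nrbh rcnim sti hngru axz szgk
Hunk 3: at line 7 remove [rcnim] add [mjg] -> 13 lines: evig ers cci dbmi ijp mxyst ckohv nrbh mjg sti hngru axz szgk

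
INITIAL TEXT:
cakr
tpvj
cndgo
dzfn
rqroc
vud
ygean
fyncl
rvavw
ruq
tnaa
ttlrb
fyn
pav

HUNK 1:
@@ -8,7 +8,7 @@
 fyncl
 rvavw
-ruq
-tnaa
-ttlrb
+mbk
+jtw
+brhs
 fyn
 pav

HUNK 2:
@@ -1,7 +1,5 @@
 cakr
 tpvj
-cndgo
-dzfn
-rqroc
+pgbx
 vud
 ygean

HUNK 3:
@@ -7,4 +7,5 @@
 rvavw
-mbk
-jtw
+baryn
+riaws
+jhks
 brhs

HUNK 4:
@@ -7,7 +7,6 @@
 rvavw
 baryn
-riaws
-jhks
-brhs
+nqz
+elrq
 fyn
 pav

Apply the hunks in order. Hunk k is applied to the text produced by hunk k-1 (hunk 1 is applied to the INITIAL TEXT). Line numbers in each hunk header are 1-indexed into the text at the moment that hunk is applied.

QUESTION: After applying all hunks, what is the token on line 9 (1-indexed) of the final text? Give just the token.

Hunk 1: at line 8 remove [ruq,tnaa,ttlrb] add [mbk,jtw,brhs] -> 14 lines: cakr tpvj cndgo dzfn rqroc vud ygean fyncl rvavw mbk jtw brhs fyn pav
Hunk 2: at line 1 remove [cndgo,dzfn,rqroc] add [pgbx] -> 12 lines: cakr tpvj pgbx vud ygean fyncl rvavw mbk jtw brhs fyn pav
Hunk 3: at line 7 remove [mbk,jtw] add [baryn,riaws,jhks] -> 13 lines: cakr tpvj pgbx vud ygean fyncl rvavw baryn riaws jhks brhs fyn pav
Hunk 4: at line 7 remove [riaws,jhks,brhs] add [nqz,elrq] -> 12 lines: cakr tpvj pgbx vud ygean fyncl rvavw baryn nqz elrq fyn pav
Final line 9: nqz

Answer: nqz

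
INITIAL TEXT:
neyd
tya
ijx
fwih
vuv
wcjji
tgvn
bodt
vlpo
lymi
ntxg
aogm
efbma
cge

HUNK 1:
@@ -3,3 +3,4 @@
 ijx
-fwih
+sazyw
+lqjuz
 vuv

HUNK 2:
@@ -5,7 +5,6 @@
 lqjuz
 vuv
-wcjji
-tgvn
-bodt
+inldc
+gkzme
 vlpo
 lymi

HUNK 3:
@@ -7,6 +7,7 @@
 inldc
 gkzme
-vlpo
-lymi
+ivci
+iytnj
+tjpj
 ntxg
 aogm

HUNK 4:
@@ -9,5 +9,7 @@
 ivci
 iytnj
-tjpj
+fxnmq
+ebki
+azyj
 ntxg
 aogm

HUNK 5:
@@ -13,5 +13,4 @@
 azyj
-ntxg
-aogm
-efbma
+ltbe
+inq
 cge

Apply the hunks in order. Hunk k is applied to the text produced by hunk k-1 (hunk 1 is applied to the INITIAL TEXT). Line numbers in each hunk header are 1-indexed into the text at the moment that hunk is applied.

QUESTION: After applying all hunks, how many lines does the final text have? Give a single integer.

Answer: 16

Derivation:
Hunk 1: at line 3 remove [fwih] add [sazyw,lqjuz] -> 15 lines: neyd tya ijx sazyw lqjuz vuv wcjji tgvn bodt vlpo lymi ntxg aogm efbma cge
Hunk 2: at line 5 remove [wcjji,tgvn,bodt] add [inldc,gkzme] -> 14 lines: neyd tya ijx sazyw lqjuz vuv inldc gkzme vlpo lymi ntxg aogm efbma cge
Hunk 3: at line 7 remove [vlpo,lymi] add [ivci,iytnj,tjpj] -> 15 lines: neyd tya ijx sazyw lqjuz vuv inldc gkzme ivci iytnj tjpj ntxg aogm efbma cge
Hunk 4: at line 9 remove [tjpj] add [fxnmq,ebki,azyj] -> 17 lines: neyd tya ijx sazyw lqjuz vuv inldc gkzme ivci iytnj fxnmq ebki azyj ntxg aogm efbma cge
Hunk 5: at line 13 remove [ntxg,aogm,efbma] add [ltbe,inq] -> 16 lines: neyd tya ijx sazyw lqjuz vuv inldc gkzme ivci iytnj fxnmq ebki azyj ltbe inq cge
Final line count: 16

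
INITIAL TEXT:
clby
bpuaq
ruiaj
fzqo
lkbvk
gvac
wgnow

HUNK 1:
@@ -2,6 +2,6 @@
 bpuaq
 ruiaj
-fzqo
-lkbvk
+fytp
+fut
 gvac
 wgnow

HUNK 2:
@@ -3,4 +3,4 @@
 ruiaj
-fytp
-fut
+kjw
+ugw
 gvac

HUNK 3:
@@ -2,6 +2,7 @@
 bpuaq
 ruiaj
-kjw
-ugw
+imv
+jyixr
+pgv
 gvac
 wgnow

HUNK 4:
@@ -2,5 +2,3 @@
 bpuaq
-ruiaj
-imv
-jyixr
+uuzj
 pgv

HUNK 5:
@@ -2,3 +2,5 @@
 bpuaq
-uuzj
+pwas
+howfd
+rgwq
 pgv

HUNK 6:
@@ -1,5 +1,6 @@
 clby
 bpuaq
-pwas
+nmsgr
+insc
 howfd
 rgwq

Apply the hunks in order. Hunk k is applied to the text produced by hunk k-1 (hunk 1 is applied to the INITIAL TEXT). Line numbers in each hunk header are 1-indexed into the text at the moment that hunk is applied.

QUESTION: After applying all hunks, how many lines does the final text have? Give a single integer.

Hunk 1: at line 2 remove [fzqo,lkbvk] add [fytp,fut] -> 7 lines: clby bpuaq ruiaj fytp fut gvac wgnow
Hunk 2: at line 3 remove [fytp,fut] add [kjw,ugw] -> 7 lines: clby bpuaq ruiaj kjw ugw gvac wgnow
Hunk 3: at line 2 remove [kjw,ugw] add [imv,jyixr,pgv] -> 8 lines: clby bpuaq ruiaj imv jyixr pgv gvac wgnow
Hunk 4: at line 2 remove [ruiaj,imv,jyixr] add [uuzj] -> 6 lines: clby bpuaq uuzj pgv gvac wgnow
Hunk 5: at line 2 remove [uuzj] add [pwas,howfd,rgwq] -> 8 lines: clby bpuaq pwas howfd rgwq pgv gvac wgnow
Hunk 6: at line 1 remove [pwas] add [nmsgr,insc] -> 9 lines: clby bpuaq nmsgr insc howfd rgwq pgv gvac wgnow
Final line count: 9

Answer: 9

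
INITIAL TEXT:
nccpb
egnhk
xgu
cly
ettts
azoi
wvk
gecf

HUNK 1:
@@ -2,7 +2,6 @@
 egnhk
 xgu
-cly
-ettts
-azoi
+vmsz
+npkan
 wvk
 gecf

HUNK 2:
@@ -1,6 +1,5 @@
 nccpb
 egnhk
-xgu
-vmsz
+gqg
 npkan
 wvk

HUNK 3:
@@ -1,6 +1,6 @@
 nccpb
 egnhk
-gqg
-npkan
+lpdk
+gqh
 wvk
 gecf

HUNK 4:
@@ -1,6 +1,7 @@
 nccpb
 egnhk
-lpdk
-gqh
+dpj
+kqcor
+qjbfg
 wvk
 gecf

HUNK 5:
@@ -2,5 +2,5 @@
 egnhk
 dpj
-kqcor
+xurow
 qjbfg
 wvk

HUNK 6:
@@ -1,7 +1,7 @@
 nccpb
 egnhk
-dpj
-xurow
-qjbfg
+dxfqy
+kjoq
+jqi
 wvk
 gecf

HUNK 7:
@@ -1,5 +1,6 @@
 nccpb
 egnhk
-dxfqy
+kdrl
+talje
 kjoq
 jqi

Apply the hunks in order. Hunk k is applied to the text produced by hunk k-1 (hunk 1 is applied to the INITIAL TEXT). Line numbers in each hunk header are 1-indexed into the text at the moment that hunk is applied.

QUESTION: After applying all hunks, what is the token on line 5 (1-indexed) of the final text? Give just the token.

Answer: kjoq

Derivation:
Hunk 1: at line 2 remove [cly,ettts,azoi] add [vmsz,npkan] -> 7 lines: nccpb egnhk xgu vmsz npkan wvk gecf
Hunk 2: at line 1 remove [xgu,vmsz] add [gqg] -> 6 lines: nccpb egnhk gqg npkan wvk gecf
Hunk 3: at line 1 remove [gqg,npkan] add [lpdk,gqh] -> 6 lines: nccpb egnhk lpdk gqh wvk gecf
Hunk 4: at line 1 remove [lpdk,gqh] add [dpj,kqcor,qjbfg] -> 7 lines: nccpb egnhk dpj kqcor qjbfg wvk gecf
Hunk 5: at line 2 remove [kqcor] add [xurow] -> 7 lines: nccpb egnhk dpj xurow qjbfg wvk gecf
Hunk 6: at line 1 remove [dpj,xurow,qjbfg] add [dxfqy,kjoq,jqi] -> 7 lines: nccpb egnhk dxfqy kjoq jqi wvk gecf
Hunk 7: at line 1 remove [dxfqy] add [kdrl,talje] -> 8 lines: nccpb egnhk kdrl talje kjoq jqi wvk gecf
Final line 5: kjoq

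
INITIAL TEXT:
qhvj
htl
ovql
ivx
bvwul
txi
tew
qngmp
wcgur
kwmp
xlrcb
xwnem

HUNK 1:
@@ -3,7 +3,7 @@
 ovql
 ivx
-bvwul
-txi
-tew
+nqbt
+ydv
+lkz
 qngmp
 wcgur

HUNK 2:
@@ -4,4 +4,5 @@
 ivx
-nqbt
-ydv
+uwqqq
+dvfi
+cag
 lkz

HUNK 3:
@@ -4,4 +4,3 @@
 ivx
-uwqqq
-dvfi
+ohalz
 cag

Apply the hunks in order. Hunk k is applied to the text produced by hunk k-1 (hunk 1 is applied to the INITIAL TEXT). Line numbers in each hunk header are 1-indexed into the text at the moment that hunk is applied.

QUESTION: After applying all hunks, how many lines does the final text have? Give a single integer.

Answer: 12

Derivation:
Hunk 1: at line 3 remove [bvwul,txi,tew] add [nqbt,ydv,lkz] -> 12 lines: qhvj htl ovql ivx nqbt ydv lkz qngmp wcgur kwmp xlrcb xwnem
Hunk 2: at line 4 remove [nqbt,ydv] add [uwqqq,dvfi,cag] -> 13 lines: qhvj htl ovql ivx uwqqq dvfi cag lkz qngmp wcgur kwmp xlrcb xwnem
Hunk 3: at line 4 remove [uwqqq,dvfi] add [ohalz] -> 12 lines: qhvj htl ovql ivx ohalz cag lkz qngmp wcgur kwmp xlrcb xwnem
Final line count: 12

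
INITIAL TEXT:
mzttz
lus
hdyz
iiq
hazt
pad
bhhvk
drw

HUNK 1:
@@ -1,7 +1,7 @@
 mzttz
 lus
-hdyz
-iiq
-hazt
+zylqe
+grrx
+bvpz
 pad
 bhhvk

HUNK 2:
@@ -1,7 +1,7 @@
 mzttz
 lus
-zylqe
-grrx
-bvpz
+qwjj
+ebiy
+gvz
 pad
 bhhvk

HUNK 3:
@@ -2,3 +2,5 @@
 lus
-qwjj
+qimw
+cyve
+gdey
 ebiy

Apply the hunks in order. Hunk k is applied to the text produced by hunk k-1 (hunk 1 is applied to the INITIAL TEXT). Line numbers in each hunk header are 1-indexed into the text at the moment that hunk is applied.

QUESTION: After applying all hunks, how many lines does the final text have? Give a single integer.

Answer: 10

Derivation:
Hunk 1: at line 1 remove [hdyz,iiq,hazt] add [zylqe,grrx,bvpz] -> 8 lines: mzttz lus zylqe grrx bvpz pad bhhvk drw
Hunk 2: at line 1 remove [zylqe,grrx,bvpz] add [qwjj,ebiy,gvz] -> 8 lines: mzttz lus qwjj ebiy gvz pad bhhvk drw
Hunk 3: at line 2 remove [qwjj] add [qimw,cyve,gdey] -> 10 lines: mzttz lus qimw cyve gdey ebiy gvz pad bhhvk drw
Final line count: 10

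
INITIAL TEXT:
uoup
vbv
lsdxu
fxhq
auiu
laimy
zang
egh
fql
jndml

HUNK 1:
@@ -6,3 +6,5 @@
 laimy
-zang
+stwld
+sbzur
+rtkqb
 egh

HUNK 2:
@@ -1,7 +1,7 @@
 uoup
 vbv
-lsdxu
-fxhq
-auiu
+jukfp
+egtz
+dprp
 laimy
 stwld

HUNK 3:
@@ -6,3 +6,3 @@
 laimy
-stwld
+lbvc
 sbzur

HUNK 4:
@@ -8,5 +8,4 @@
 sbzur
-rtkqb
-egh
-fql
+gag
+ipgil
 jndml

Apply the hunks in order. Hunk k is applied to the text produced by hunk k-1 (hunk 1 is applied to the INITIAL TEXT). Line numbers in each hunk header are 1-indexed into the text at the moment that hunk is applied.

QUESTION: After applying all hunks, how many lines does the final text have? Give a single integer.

Hunk 1: at line 6 remove [zang] add [stwld,sbzur,rtkqb] -> 12 lines: uoup vbv lsdxu fxhq auiu laimy stwld sbzur rtkqb egh fql jndml
Hunk 2: at line 1 remove [lsdxu,fxhq,auiu] add [jukfp,egtz,dprp] -> 12 lines: uoup vbv jukfp egtz dprp laimy stwld sbzur rtkqb egh fql jndml
Hunk 3: at line 6 remove [stwld] add [lbvc] -> 12 lines: uoup vbv jukfp egtz dprp laimy lbvc sbzur rtkqb egh fql jndml
Hunk 4: at line 8 remove [rtkqb,egh,fql] add [gag,ipgil] -> 11 lines: uoup vbv jukfp egtz dprp laimy lbvc sbzur gag ipgil jndml
Final line count: 11

Answer: 11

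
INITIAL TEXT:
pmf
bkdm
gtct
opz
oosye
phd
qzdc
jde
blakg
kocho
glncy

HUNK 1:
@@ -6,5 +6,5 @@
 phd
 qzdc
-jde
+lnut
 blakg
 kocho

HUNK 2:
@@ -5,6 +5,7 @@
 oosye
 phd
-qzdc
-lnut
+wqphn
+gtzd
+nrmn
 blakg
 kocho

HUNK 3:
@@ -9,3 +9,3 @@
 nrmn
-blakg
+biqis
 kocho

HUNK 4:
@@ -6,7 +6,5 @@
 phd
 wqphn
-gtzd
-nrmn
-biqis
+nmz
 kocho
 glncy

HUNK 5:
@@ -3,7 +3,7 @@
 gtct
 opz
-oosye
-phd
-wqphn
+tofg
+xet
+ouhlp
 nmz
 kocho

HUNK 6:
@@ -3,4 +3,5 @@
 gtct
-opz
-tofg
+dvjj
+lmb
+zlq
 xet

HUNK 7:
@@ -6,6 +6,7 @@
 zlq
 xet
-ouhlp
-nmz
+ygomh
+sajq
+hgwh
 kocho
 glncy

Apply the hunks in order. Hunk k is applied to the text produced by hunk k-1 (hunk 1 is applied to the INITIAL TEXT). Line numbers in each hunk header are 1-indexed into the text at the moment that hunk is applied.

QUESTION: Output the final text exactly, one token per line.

Answer: pmf
bkdm
gtct
dvjj
lmb
zlq
xet
ygomh
sajq
hgwh
kocho
glncy

Derivation:
Hunk 1: at line 6 remove [jde] add [lnut] -> 11 lines: pmf bkdm gtct opz oosye phd qzdc lnut blakg kocho glncy
Hunk 2: at line 5 remove [qzdc,lnut] add [wqphn,gtzd,nrmn] -> 12 lines: pmf bkdm gtct opz oosye phd wqphn gtzd nrmn blakg kocho glncy
Hunk 3: at line 9 remove [blakg] add [biqis] -> 12 lines: pmf bkdm gtct opz oosye phd wqphn gtzd nrmn biqis kocho glncy
Hunk 4: at line 6 remove [gtzd,nrmn,biqis] add [nmz] -> 10 lines: pmf bkdm gtct opz oosye phd wqphn nmz kocho glncy
Hunk 5: at line 3 remove [oosye,phd,wqphn] add [tofg,xet,ouhlp] -> 10 lines: pmf bkdm gtct opz tofg xet ouhlp nmz kocho glncy
Hunk 6: at line 3 remove [opz,tofg] add [dvjj,lmb,zlq] -> 11 lines: pmf bkdm gtct dvjj lmb zlq xet ouhlp nmz kocho glncy
Hunk 7: at line 6 remove [ouhlp,nmz] add [ygomh,sajq,hgwh] -> 12 lines: pmf bkdm gtct dvjj lmb zlq xet ygomh sajq hgwh kocho glncy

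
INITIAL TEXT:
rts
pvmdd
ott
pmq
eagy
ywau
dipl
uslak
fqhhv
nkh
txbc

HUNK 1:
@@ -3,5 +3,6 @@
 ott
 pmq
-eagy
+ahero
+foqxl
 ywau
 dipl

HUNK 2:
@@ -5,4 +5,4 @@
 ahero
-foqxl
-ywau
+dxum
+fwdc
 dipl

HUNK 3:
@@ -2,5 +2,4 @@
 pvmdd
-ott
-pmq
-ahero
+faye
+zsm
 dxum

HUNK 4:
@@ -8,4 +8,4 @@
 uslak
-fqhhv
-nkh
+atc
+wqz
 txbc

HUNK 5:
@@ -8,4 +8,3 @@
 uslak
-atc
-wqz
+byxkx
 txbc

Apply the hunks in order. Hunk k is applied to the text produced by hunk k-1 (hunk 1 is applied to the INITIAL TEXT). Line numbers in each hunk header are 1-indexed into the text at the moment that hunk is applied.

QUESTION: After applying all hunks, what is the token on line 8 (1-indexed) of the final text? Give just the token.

Answer: uslak

Derivation:
Hunk 1: at line 3 remove [eagy] add [ahero,foqxl] -> 12 lines: rts pvmdd ott pmq ahero foqxl ywau dipl uslak fqhhv nkh txbc
Hunk 2: at line 5 remove [foqxl,ywau] add [dxum,fwdc] -> 12 lines: rts pvmdd ott pmq ahero dxum fwdc dipl uslak fqhhv nkh txbc
Hunk 3: at line 2 remove [ott,pmq,ahero] add [faye,zsm] -> 11 lines: rts pvmdd faye zsm dxum fwdc dipl uslak fqhhv nkh txbc
Hunk 4: at line 8 remove [fqhhv,nkh] add [atc,wqz] -> 11 lines: rts pvmdd faye zsm dxum fwdc dipl uslak atc wqz txbc
Hunk 5: at line 8 remove [atc,wqz] add [byxkx] -> 10 lines: rts pvmdd faye zsm dxum fwdc dipl uslak byxkx txbc
Final line 8: uslak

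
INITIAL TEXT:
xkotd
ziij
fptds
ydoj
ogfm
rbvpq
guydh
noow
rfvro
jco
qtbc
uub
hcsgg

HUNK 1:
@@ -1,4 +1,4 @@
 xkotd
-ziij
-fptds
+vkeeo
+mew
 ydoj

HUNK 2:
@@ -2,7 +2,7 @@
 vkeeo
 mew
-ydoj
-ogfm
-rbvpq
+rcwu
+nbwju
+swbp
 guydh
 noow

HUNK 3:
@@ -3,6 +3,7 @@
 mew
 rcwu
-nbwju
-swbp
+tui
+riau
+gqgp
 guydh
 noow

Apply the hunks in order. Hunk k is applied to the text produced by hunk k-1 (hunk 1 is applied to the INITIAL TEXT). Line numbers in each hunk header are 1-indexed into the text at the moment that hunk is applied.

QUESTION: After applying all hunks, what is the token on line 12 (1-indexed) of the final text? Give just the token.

Hunk 1: at line 1 remove [ziij,fptds] add [vkeeo,mew] -> 13 lines: xkotd vkeeo mew ydoj ogfm rbvpq guydh noow rfvro jco qtbc uub hcsgg
Hunk 2: at line 2 remove [ydoj,ogfm,rbvpq] add [rcwu,nbwju,swbp] -> 13 lines: xkotd vkeeo mew rcwu nbwju swbp guydh noow rfvro jco qtbc uub hcsgg
Hunk 3: at line 3 remove [nbwju,swbp] add [tui,riau,gqgp] -> 14 lines: xkotd vkeeo mew rcwu tui riau gqgp guydh noow rfvro jco qtbc uub hcsgg
Final line 12: qtbc

Answer: qtbc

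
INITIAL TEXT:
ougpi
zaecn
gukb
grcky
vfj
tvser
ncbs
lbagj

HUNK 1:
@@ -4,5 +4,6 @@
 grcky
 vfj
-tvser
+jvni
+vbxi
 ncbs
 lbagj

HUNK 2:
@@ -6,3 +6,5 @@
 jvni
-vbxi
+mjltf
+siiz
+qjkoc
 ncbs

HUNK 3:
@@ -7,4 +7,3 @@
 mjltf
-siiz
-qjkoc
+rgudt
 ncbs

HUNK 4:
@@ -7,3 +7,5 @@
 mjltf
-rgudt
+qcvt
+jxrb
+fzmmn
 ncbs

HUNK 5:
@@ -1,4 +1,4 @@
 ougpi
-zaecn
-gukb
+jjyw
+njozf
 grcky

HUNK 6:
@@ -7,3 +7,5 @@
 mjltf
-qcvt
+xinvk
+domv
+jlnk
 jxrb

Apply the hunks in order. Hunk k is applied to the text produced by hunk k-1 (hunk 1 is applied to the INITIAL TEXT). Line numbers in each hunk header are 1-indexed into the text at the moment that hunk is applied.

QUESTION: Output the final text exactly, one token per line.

Hunk 1: at line 4 remove [tvser] add [jvni,vbxi] -> 9 lines: ougpi zaecn gukb grcky vfj jvni vbxi ncbs lbagj
Hunk 2: at line 6 remove [vbxi] add [mjltf,siiz,qjkoc] -> 11 lines: ougpi zaecn gukb grcky vfj jvni mjltf siiz qjkoc ncbs lbagj
Hunk 3: at line 7 remove [siiz,qjkoc] add [rgudt] -> 10 lines: ougpi zaecn gukb grcky vfj jvni mjltf rgudt ncbs lbagj
Hunk 4: at line 7 remove [rgudt] add [qcvt,jxrb,fzmmn] -> 12 lines: ougpi zaecn gukb grcky vfj jvni mjltf qcvt jxrb fzmmn ncbs lbagj
Hunk 5: at line 1 remove [zaecn,gukb] add [jjyw,njozf] -> 12 lines: ougpi jjyw njozf grcky vfj jvni mjltf qcvt jxrb fzmmn ncbs lbagj
Hunk 6: at line 7 remove [qcvt] add [xinvk,domv,jlnk] -> 14 lines: ougpi jjyw njozf grcky vfj jvni mjltf xinvk domv jlnk jxrb fzmmn ncbs lbagj

Answer: ougpi
jjyw
njozf
grcky
vfj
jvni
mjltf
xinvk
domv
jlnk
jxrb
fzmmn
ncbs
lbagj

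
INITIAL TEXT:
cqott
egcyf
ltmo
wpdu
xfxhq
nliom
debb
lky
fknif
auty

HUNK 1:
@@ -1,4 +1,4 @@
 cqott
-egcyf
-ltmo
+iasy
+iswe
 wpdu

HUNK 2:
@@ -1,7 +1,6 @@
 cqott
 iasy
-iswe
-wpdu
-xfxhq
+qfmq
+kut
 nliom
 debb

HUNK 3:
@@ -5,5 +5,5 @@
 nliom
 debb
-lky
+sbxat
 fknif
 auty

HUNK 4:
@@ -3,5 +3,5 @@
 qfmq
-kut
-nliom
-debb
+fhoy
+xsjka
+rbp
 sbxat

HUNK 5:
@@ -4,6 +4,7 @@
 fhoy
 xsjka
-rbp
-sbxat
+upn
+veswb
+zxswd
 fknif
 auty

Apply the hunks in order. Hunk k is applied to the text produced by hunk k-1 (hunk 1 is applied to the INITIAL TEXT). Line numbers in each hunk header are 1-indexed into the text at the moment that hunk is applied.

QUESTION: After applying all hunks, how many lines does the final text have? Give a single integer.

Hunk 1: at line 1 remove [egcyf,ltmo] add [iasy,iswe] -> 10 lines: cqott iasy iswe wpdu xfxhq nliom debb lky fknif auty
Hunk 2: at line 1 remove [iswe,wpdu,xfxhq] add [qfmq,kut] -> 9 lines: cqott iasy qfmq kut nliom debb lky fknif auty
Hunk 3: at line 5 remove [lky] add [sbxat] -> 9 lines: cqott iasy qfmq kut nliom debb sbxat fknif auty
Hunk 4: at line 3 remove [kut,nliom,debb] add [fhoy,xsjka,rbp] -> 9 lines: cqott iasy qfmq fhoy xsjka rbp sbxat fknif auty
Hunk 5: at line 4 remove [rbp,sbxat] add [upn,veswb,zxswd] -> 10 lines: cqott iasy qfmq fhoy xsjka upn veswb zxswd fknif auty
Final line count: 10

Answer: 10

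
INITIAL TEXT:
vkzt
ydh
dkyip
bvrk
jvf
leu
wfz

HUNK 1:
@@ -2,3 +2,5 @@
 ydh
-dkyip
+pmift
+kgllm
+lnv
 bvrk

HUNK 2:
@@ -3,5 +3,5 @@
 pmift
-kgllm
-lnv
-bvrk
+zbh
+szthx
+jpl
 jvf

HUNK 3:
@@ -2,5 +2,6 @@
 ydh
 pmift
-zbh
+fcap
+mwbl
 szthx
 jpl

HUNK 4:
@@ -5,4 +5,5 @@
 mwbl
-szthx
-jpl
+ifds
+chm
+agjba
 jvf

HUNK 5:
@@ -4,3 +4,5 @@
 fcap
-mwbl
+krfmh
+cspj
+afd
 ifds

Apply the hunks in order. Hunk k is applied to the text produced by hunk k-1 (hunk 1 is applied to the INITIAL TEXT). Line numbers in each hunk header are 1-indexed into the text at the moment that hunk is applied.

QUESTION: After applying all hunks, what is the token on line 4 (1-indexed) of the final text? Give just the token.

Hunk 1: at line 2 remove [dkyip] add [pmift,kgllm,lnv] -> 9 lines: vkzt ydh pmift kgllm lnv bvrk jvf leu wfz
Hunk 2: at line 3 remove [kgllm,lnv,bvrk] add [zbh,szthx,jpl] -> 9 lines: vkzt ydh pmift zbh szthx jpl jvf leu wfz
Hunk 3: at line 2 remove [zbh] add [fcap,mwbl] -> 10 lines: vkzt ydh pmift fcap mwbl szthx jpl jvf leu wfz
Hunk 4: at line 5 remove [szthx,jpl] add [ifds,chm,agjba] -> 11 lines: vkzt ydh pmift fcap mwbl ifds chm agjba jvf leu wfz
Hunk 5: at line 4 remove [mwbl] add [krfmh,cspj,afd] -> 13 lines: vkzt ydh pmift fcap krfmh cspj afd ifds chm agjba jvf leu wfz
Final line 4: fcap

Answer: fcap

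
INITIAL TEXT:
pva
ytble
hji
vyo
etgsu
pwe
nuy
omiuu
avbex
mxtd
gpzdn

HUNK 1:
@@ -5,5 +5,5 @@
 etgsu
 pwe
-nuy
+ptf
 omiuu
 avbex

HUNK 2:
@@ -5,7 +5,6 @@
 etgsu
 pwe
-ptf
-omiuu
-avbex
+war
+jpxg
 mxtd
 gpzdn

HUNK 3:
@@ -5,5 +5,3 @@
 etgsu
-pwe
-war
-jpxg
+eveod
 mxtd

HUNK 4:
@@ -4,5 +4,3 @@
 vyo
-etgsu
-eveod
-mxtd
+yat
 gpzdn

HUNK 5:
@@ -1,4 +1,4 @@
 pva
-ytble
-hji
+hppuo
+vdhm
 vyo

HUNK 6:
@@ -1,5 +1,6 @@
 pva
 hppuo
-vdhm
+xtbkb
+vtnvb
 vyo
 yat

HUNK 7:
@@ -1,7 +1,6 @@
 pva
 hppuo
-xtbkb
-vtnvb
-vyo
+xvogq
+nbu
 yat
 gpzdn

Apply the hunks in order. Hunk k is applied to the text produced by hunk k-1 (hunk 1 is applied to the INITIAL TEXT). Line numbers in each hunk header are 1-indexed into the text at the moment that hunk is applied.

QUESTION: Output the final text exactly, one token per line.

Answer: pva
hppuo
xvogq
nbu
yat
gpzdn

Derivation:
Hunk 1: at line 5 remove [nuy] add [ptf] -> 11 lines: pva ytble hji vyo etgsu pwe ptf omiuu avbex mxtd gpzdn
Hunk 2: at line 5 remove [ptf,omiuu,avbex] add [war,jpxg] -> 10 lines: pva ytble hji vyo etgsu pwe war jpxg mxtd gpzdn
Hunk 3: at line 5 remove [pwe,war,jpxg] add [eveod] -> 8 lines: pva ytble hji vyo etgsu eveod mxtd gpzdn
Hunk 4: at line 4 remove [etgsu,eveod,mxtd] add [yat] -> 6 lines: pva ytble hji vyo yat gpzdn
Hunk 5: at line 1 remove [ytble,hji] add [hppuo,vdhm] -> 6 lines: pva hppuo vdhm vyo yat gpzdn
Hunk 6: at line 1 remove [vdhm] add [xtbkb,vtnvb] -> 7 lines: pva hppuo xtbkb vtnvb vyo yat gpzdn
Hunk 7: at line 1 remove [xtbkb,vtnvb,vyo] add [xvogq,nbu] -> 6 lines: pva hppuo xvogq nbu yat gpzdn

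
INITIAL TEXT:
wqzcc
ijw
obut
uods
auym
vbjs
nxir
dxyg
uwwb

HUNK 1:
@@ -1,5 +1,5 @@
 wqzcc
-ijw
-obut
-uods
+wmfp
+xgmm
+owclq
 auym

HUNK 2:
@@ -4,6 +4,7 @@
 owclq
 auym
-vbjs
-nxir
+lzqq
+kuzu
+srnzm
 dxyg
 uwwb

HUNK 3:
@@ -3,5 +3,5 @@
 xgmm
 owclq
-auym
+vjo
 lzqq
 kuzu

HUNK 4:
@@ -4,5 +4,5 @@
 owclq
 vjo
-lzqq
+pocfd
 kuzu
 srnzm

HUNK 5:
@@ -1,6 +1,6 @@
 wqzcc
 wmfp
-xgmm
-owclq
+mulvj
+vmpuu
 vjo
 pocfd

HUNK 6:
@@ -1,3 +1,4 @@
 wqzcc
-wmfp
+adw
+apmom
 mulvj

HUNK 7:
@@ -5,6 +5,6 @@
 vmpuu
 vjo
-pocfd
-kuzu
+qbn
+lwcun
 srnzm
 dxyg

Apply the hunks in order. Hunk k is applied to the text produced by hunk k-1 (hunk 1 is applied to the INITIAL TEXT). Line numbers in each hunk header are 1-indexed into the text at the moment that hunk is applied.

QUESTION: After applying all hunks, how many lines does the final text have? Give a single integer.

Hunk 1: at line 1 remove [ijw,obut,uods] add [wmfp,xgmm,owclq] -> 9 lines: wqzcc wmfp xgmm owclq auym vbjs nxir dxyg uwwb
Hunk 2: at line 4 remove [vbjs,nxir] add [lzqq,kuzu,srnzm] -> 10 lines: wqzcc wmfp xgmm owclq auym lzqq kuzu srnzm dxyg uwwb
Hunk 3: at line 3 remove [auym] add [vjo] -> 10 lines: wqzcc wmfp xgmm owclq vjo lzqq kuzu srnzm dxyg uwwb
Hunk 4: at line 4 remove [lzqq] add [pocfd] -> 10 lines: wqzcc wmfp xgmm owclq vjo pocfd kuzu srnzm dxyg uwwb
Hunk 5: at line 1 remove [xgmm,owclq] add [mulvj,vmpuu] -> 10 lines: wqzcc wmfp mulvj vmpuu vjo pocfd kuzu srnzm dxyg uwwb
Hunk 6: at line 1 remove [wmfp] add [adw,apmom] -> 11 lines: wqzcc adw apmom mulvj vmpuu vjo pocfd kuzu srnzm dxyg uwwb
Hunk 7: at line 5 remove [pocfd,kuzu] add [qbn,lwcun] -> 11 lines: wqzcc adw apmom mulvj vmpuu vjo qbn lwcun srnzm dxyg uwwb
Final line count: 11

Answer: 11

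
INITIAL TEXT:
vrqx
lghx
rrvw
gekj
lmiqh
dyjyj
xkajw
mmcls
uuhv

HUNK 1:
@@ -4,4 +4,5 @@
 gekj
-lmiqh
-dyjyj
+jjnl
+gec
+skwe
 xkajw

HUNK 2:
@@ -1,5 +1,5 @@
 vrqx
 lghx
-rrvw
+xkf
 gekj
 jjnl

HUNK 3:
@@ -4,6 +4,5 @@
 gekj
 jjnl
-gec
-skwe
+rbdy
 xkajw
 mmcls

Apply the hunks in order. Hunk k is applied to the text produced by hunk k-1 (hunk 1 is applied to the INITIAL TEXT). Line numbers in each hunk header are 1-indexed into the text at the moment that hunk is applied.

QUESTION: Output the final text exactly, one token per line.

Hunk 1: at line 4 remove [lmiqh,dyjyj] add [jjnl,gec,skwe] -> 10 lines: vrqx lghx rrvw gekj jjnl gec skwe xkajw mmcls uuhv
Hunk 2: at line 1 remove [rrvw] add [xkf] -> 10 lines: vrqx lghx xkf gekj jjnl gec skwe xkajw mmcls uuhv
Hunk 3: at line 4 remove [gec,skwe] add [rbdy] -> 9 lines: vrqx lghx xkf gekj jjnl rbdy xkajw mmcls uuhv

Answer: vrqx
lghx
xkf
gekj
jjnl
rbdy
xkajw
mmcls
uuhv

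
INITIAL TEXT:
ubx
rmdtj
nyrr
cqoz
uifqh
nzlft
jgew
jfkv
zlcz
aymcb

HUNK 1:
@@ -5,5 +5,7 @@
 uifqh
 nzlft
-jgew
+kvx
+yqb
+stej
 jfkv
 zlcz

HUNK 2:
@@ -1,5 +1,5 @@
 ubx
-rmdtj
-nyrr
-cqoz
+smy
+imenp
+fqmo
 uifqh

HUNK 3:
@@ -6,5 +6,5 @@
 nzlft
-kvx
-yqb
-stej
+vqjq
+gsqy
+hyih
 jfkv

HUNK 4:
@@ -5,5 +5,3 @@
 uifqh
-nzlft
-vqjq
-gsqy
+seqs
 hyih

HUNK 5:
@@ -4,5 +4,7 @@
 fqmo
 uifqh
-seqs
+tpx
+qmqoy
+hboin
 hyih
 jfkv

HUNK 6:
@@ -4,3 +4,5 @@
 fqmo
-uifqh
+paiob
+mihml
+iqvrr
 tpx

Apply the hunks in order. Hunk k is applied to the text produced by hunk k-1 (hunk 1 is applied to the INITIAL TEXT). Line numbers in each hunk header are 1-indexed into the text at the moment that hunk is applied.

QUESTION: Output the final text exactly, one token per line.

Answer: ubx
smy
imenp
fqmo
paiob
mihml
iqvrr
tpx
qmqoy
hboin
hyih
jfkv
zlcz
aymcb

Derivation:
Hunk 1: at line 5 remove [jgew] add [kvx,yqb,stej] -> 12 lines: ubx rmdtj nyrr cqoz uifqh nzlft kvx yqb stej jfkv zlcz aymcb
Hunk 2: at line 1 remove [rmdtj,nyrr,cqoz] add [smy,imenp,fqmo] -> 12 lines: ubx smy imenp fqmo uifqh nzlft kvx yqb stej jfkv zlcz aymcb
Hunk 3: at line 6 remove [kvx,yqb,stej] add [vqjq,gsqy,hyih] -> 12 lines: ubx smy imenp fqmo uifqh nzlft vqjq gsqy hyih jfkv zlcz aymcb
Hunk 4: at line 5 remove [nzlft,vqjq,gsqy] add [seqs] -> 10 lines: ubx smy imenp fqmo uifqh seqs hyih jfkv zlcz aymcb
Hunk 5: at line 4 remove [seqs] add [tpx,qmqoy,hboin] -> 12 lines: ubx smy imenp fqmo uifqh tpx qmqoy hboin hyih jfkv zlcz aymcb
Hunk 6: at line 4 remove [uifqh] add [paiob,mihml,iqvrr] -> 14 lines: ubx smy imenp fqmo paiob mihml iqvrr tpx qmqoy hboin hyih jfkv zlcz aymcb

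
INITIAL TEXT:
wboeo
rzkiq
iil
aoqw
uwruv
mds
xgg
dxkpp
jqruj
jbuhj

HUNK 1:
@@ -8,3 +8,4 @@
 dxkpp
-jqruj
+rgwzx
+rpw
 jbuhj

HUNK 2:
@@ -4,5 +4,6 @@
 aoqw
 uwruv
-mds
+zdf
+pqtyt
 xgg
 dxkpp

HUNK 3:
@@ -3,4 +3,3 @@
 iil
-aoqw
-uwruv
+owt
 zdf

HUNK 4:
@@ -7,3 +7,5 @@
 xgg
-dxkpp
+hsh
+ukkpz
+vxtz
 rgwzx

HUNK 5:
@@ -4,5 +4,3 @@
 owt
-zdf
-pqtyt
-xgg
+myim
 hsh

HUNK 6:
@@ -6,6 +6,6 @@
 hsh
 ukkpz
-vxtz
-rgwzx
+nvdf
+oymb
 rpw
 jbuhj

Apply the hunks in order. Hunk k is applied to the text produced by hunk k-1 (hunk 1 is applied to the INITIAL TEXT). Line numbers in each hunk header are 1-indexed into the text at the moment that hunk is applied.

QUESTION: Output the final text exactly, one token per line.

Answer: wboeo
rzkiq
iil
owt
myim
hsh
ukkpz
nvdf
oymb
rpw
jbuhj

Derivation:
Hunk 1: at line 8 remove [jqruj] add [rgwzx,rpw] -> 11 lines: wboeo rzkiq iil aoqw uwruv mds xgg dxkpp rgwzx rpw jbuhj
Hunk 2: at line 4 remove [mds] add [zdf,pqtyt] -> 12 lines: wboeo rzkiq iil aoqw uwruv zdf pqtyt xgg dxkpp rgwzx rpw jbuhj
Hunk 3: at line 3 remove [aoqw,uwruv] add [owt] -> 11 lines: wboeo rzkiq iil owt zdf pqtyt xgg dxkpp rgwzx rpw jbuhj
Hunk 4: at line 7 remove [dxkpp] add [hsh,ukkpz,vxtz] -> 13 lines: wboeo rzkiq iil owt zdf pqtyt xgg hsh ukkpz vxtz rgwzx rpw jbuhj
Hunk 5: at line 4 remove [zdf,pqtyt,xgg] add [myim] -> 11 lines: wboeo rzkiq iil owt myim hsh ukkpz vxtz rgwzx rpw jbuhj
Hunk 6: at line 6 remove [vxtz,rgwzx] add [nvdf,oymb] -> 11 lines: wboeo rzkiq iil owt myim hsh ukkpz nvdf oymb rpw jbuhj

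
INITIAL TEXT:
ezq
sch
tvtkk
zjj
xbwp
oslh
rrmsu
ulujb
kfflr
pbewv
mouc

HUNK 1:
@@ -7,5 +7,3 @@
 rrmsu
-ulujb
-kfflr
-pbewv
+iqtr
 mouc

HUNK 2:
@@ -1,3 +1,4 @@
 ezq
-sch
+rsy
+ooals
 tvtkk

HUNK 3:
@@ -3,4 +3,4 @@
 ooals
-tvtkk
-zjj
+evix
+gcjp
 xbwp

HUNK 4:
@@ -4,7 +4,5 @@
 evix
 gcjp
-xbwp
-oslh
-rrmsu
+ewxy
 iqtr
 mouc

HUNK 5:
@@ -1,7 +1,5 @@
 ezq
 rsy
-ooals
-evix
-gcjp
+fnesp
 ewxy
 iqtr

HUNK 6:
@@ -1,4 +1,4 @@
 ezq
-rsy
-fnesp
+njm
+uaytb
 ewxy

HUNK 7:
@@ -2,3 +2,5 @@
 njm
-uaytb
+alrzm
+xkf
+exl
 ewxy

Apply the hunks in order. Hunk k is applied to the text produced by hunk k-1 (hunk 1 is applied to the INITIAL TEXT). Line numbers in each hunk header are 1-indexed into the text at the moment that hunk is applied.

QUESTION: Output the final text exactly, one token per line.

Hunk 1: at line 7 remove [ulujb,kfflr,pbewv] add [iqtr] -> 9 lines: ezq sch tvtkk zjj xbwp oslh rrmsu iqtr mouc
Hunk 2: at line 1 remove [sch] add [rsy,ooals] -> 10 lines: ezq rsy ooals tvtkk zjj xbwp oslh rrmsu iqtr mouc
Hunk 3: at line 3 remove [tvtkk,zjj] add [evix,gcjp] -> 10 lines: ezq rsy ooals evix gcjp xbwp oslh rrmsu iqtr mouc
Hunk 4: at line 4 remove [xbwp,oslh,rrmsu] add [ewxy] -> 8 lines: ezq rsy ooals evix gcjp ewxy iqtr mouc
Hunk 5: at line 1 remove [ooals,evix,gcjp] add [fnesp] -> 6 lines: ezq rsy fnesp ewxy iqtr mouc
Hunk 6: at line 1 remove [rsy,fnesp] add [njm,uaytb] -> 6 lines: ezq njm uaytb ewxy iqtr mouc
Hunk 7: at line 2 remove [uaytb] add [alrzm,xkf,exl] -> 8 lines: ezq njm alrzm xkf exl ewxy iqtr mouc

Answer: ezq
njm
alrzm
xkf
exl
ewxy
iqtr
mouc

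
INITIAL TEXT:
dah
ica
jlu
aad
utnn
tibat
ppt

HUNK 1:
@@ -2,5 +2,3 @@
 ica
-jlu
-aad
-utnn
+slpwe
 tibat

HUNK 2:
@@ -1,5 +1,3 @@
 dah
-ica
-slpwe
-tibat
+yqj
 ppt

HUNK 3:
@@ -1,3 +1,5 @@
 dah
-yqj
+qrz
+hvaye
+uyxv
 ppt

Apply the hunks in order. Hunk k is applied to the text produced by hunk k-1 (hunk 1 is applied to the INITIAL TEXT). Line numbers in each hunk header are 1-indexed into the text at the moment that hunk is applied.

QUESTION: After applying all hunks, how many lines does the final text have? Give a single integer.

Answer: 5

Derivation:
Hunk 1: at line 2 remove [jlu,aad,utnn] add [slpwe] -> 5 lines: dah ica slpwe tibat ppt
Hunk 2: at line 1 remove [ica,slpwe,tibat] add [yqj] -> 3 lines: dah yqj ppt
Hunk 3: at line 1 remove [yqj] add [qrz,hvaye,uyxv] -> 5 lines: dah qrz hvaye uyxv ppt
Final line count: 5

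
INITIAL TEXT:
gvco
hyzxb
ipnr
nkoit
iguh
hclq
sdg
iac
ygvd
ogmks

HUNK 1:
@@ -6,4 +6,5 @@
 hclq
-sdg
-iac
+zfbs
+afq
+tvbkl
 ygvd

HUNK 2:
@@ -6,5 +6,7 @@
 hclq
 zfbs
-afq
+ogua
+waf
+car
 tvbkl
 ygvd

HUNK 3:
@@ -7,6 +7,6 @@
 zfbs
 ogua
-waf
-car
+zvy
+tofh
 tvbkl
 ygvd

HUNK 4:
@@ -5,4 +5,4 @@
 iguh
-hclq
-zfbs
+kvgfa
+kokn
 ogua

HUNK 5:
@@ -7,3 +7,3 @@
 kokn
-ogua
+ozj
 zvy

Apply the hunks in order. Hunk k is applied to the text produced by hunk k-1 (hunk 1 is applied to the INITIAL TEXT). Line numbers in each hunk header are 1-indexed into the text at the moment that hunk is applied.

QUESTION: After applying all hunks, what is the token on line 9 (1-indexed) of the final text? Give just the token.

Answer: zvy

Derivation:
Hunk 1: at line 6 remove [sdg,iac] add [zfbs,afq,tvbkl] -> 11 lines: gvco hyzxb ipnr nkoit iguh hclq zfbs afq tvbkl ygvd ogmks
Hunk 2: at line 6 remove [afq] add [ogua,waf,car] -> 13 lines: gvco hyzxb ipnr nkoit iguh hclq zfbs ogua waf car tvbkl ygvd ogmks
Hunk 3: at line 7 remove [waf,car] add [zvy,tofh] -> 13 lines: gvco hyzxb ipnr nkoit iguh hclq zfbs ogua zvy tofh tvbkl ygvd ogmks
Hunk 4: at line 5 remove [hclq,zfbs] add [kvgfa,kokn] -> 13 lines: gvco hyzxb ipnr nkoit iguh kvgfa kokn ogua zvy tofh tvbkl ygvd ogmks
Hunk 5: at line 7 remove [ogua] add [ozj] -> 13 lines: gvco hyzxb ipnr nkoit iguh kvgfa kokn ozj zvy tofh tvbkl ygvd ogmks
Final line 9: zvy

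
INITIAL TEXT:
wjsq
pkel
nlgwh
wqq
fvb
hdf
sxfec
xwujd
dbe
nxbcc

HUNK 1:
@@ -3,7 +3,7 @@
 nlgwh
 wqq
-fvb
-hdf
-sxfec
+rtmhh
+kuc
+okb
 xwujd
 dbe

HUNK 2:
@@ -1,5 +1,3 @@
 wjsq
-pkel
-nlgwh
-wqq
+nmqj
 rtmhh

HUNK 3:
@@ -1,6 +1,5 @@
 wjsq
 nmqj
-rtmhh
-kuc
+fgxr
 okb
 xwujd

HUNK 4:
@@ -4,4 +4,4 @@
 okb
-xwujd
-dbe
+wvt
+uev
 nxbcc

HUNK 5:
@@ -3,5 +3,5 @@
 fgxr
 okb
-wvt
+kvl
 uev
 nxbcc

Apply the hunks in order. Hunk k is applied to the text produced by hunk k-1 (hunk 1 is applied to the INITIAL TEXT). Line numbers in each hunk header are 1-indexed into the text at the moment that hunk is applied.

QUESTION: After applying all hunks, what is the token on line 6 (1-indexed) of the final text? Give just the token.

Hunk 1: at line 3 remove [fvb,hdf,sxfec] add [rtmhh,kuc,okb] -> 10 lines: wjsq pkel nlgwh wqq rtmhh kuc okb xwujd dbe nxbcc
Hunk 2: at line 1 remove [pkel,nlgwh,wqq] add [nmqj] -> 8 lines: wjsq nmqj rtmhh kuc okb xwujd dbe nxbcc
Hunk 3: at line 1 remove [rtmhh,kuc] add [fgxr] -> 7 lines: wjsq nmqj fgxr okb xwujd dbe nxbcc
Hunk 4: at line 4 remove [xwujd,dbe] add [wvt,uev] -> 7 lines: wjsq nmqj fgxr okb wvt uev nxbcc
Hunk 5: at line 3 remove [wvt] add [kvl] -> 7 lines: wjsq nmqj fgxr okb kvl uev nxbcc
Final line 6: uev

Answer: uev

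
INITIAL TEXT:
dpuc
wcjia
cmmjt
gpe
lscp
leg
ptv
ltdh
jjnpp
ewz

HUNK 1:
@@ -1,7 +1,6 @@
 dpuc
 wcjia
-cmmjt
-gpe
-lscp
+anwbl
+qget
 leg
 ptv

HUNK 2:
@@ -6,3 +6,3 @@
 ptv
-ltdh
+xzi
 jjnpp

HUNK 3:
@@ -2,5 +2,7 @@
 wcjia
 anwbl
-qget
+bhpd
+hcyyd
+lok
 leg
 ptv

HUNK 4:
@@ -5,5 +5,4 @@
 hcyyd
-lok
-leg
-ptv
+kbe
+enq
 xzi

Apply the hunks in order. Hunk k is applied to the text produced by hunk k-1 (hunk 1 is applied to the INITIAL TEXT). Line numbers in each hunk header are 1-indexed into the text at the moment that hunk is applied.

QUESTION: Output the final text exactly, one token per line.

Answer: dpuc
wcjia
anwbl
bhpd
hcyyd
kbe
enq
xzi
jjnpp
ewz

Derivation:
Hunk 1: at line 1 remove [cmmjt,gpe,lscp] add [anwbl,qget] -> 9 lines: dpuc wcjia anwbl qget leg ptv ltdh jjnpp ewz
Hunk 2: at line 6 remove [ltdh] add [xzi] -> 9 lines: dpuc wcjia anwbl qget leg ptv xzi jjnpp ewz
Hunk 3: at line 2 remove [qget] add [bhpd,hcyyd,lok] -> 11 lines: dpuc wcjia anwbl bhpd hcyyd lok leg ptv xzi jjnpp ewz
Hunk 4: at line 5 remove [lok,leg,ptv] add [kbe,enq] -> 10 lines: dpuc wcjia anwbl bhpd hcyyd kbe enq xzi jjnpp ewz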